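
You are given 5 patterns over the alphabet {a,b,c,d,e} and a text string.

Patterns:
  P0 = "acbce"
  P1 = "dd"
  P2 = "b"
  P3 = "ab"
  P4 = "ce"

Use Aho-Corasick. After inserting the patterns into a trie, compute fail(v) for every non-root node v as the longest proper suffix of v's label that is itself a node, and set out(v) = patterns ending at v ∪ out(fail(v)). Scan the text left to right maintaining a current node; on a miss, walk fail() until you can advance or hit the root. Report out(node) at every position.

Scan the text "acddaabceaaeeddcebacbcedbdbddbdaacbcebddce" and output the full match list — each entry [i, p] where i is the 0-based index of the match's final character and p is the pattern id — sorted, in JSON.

Build:
Trie (insert patterns):
  n0 'ε': a→1 b→8 c→10 d→6
  n1 'a': b→9 c→2
  n2 'ac': b→3
  n3 'acb': c→4
  n4 'acbc': e→5
  n5 'acbce': ·  ←P0
  n6 'd': d→7
  n7 'dd': ·  ←P1
  n8 'b': ·  ←P2
  n9 'ab': ·  ←P3
  n10 'c': e→11
  n11 'ce': ·  ←P4

BFS fail/out derivation:
  fail(1) 'a': from fail(0)=0 chase 'a': 0 ⇒ 0;  out=∅∪out(0)=∅
  fail(6) 'd': from fail(0)=0 chase 'd': 0 ⇒ 0;  out=∅∪out(0)=∅
  fail(8) 'b': from fail(0)=0 chase 'b': 0 ⇒ 0;  out={2}∪out(0)={2}
  fail(10) 'c': from fail(0)=0 chase 'c': 0 ⇒ 0;  out=∅∪out(0)=∅
  fail(2) 'ac': from fail(1)=0 chase 'c': 0 ⇒ 10;  out=∅∪out(10)=∅
  fail(7) 'dd': from fail(6)=0 chase 'd': 0 ⇒ 6;  out={1}∪out(6)={1}
  fail(9) 'ab': from fail(1)=0 chase 'b': 0 ⇒ 8;  out={3}∪out(8)={2,3}
  fail(11) 'ce': from fail(10)=0 chase 'e': 0 ⇒ 0;  out={4}∪out(0)={4}
  fail(3) 'acb': from fail(2)=10 chase 'b': 10→0 ⇒ 8;  out=∅∪out(8)={2}
  fail(4) 'acbc': from fail(3)=8 chase 'c': 8→0 ⇒ 10;  out=∅∪out(10)=∅
  fail(5) 'acbce': from fail(4)=10 chase 'e': 10 ⇒ 11;  out={0}∪out(11)={0,4}

Run:
pos 0 'a': at 1
pos 1 'c': at 2
pos 2 'd': at 6 (via fail)
pos 3 'd': at 7  ** P1@[2:3]
pos 4 'a': at 1 (via fail)
pos 5 'a': at 1 (via fail)
pos 6 'b': at 9  ** P2@[6:6],P3@[5:6]
pos 7 'c': at 10 (via fail)
pos 8 'e': at 11  ** P4@[7:8]
pos 9 'a': at 1 (via fail)
pos 10 'a': at 1 (via fail)
pos 11 'e': at 0 (via fail)
pos 12 'e': at 0
pos 13 'd': at 6
pos 14 'd': at 7  ** P1@[13:14]
pos 15 'c': at 10 (via fail)
pos 16 'e': at 11  ** P4@[15:16]
pos 17 'b': at 8 (via fail)  ** P2@[17:17]
pos 18 'a': at 1 (via fail)
pos 19 'c': at 2
pos 20 'b': at 3  ** P2@[20:20]
pos 21 'c': at 4
pos 22 'e': at 5  ** P0@[18:22],P4@[21:22]
pos 23 'd': at 6 (via fail)
pos 24 'b': at 8 (via fail)  ** P2@[24:24]
pos 25 'd': at 6 (via fail)
pos 26 'b': at 8 (via fail)  ** P2@[26:26]
pos 27 'd': at 6 (via fail)
pos 28 'd': at 7  ** P1@[27:28]
pos 29 'b': at 8 (via fail)  ** P2@[29:29]
pos 30 'd': at 6 (via fail)
pos 31 'a': at 1 (via fail)
pos 32 'a': at 1 (via fail)
pos 33 'c': at 2
pos 34 'b': at 3  ** P2@[34:34]
pos 35 'c': at 4
pos 36 'e': at 5  ** P0@[32:36],P4@[35:36]
pos 37 'b': at 8 (via fail)  ** P2@[37:37]
pos 38 'd': at 6 (via fail)
pos 39 'd': at 7  ** P1@[38:39]
pos 40 'c': at 10 (via fail)
pos 41 'e': at 11  ** P4@[40:41]

Result: [[3,1],[6,2],[6,3],[8,4],[14,1],[16,4],[17,2],[20,2],[22,0],[22,4],[24,2],[26,2],[28,1],[29,2],[34,2],[36,0],[36,4],[37,2],[39,1],[41,4]]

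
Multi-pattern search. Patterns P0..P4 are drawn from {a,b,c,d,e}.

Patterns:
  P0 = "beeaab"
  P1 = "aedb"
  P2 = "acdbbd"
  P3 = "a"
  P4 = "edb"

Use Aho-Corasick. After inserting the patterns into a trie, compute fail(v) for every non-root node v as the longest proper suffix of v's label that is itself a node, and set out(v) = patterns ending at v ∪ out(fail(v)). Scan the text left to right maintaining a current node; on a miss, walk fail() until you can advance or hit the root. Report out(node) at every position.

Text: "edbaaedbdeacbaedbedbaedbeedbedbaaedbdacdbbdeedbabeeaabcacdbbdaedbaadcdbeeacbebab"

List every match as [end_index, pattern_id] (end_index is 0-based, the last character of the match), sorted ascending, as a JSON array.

Build automaton:
Trie (insert patterns):
  n0 'ε': a→7 b→1 e→16
  n1 'b': e→2
  n2 'be': e→3
  n3 'bee': a→4
  n4 'beea': a→5
  n5 'beeaa': b→6
  n6 'beeaab': ·  [P0 ends]
  n7 'a': c→11 e→8  [P3 ends]
  n8 'ae': d→9
  n9 'aed': b→10
  n10 'aedb': ·  [P1 ends]
  n11 'ac': d→12
  n12 'acd': b→13
  n13 'acdb': b→14
  n14 'acdbb': d→15
  n15 'acdbbd': ·  [P2 ends]
  n16 'e': d→17
  n17 'ed': b→18
  n18 'edb': ·  [P4 ends]

BFS fail/out derivation:
  n1('b'): parent n0 fail=0; on 'b' 0 → fail=0;  out ∅∪∅=∅
  n7('a'): parent n0 fail=0; on 'a' 0 → fail=0;  out {3}∪∅={3}
  n16('e'): parent n0 fail=0; on 'e' 0 → fail=0;  out ∅∪∅=∅
  n2('be'): parent n1 fail=0; on 'e' 0 → fail=16;  out ∅∪∅=∅
  n8('ae'): parent n7 fail=0; on 'e' 0 → fail=16;  out ∅∪∅=∅
  n11('ac'): parent n7 fail=0; on 'c' 0 → fail=0;  out ∅∪∅=∅
  n17('ed'): parent n16 fail=0; on 'd' 0 → fail=0;  out ∅∪∅=∅
  n3('bee'): parent n2 fail=16; on 'e' 16→0 → fail=16;  out ∅∪∅=∅
  n9('aed'): parent n8 fail=16; on 'd' 16 → fail=17;  out ∅∪∅=∅
  n12('acd'): parent n11 fail=0; on 'd' 0 → fail=0;  out ∅∪∅=∅
  n18('edb'): parent n17 fail=0; on 'b' 0 → fail=1;  out {4}∪∅={4}
  n4('beea'): parent n3 fail=16; on 'a' 16→0 → fail=7;  out ∅∪{3}={3}
  n10('aedb'): parent n9 fail=17; on 'b' 17 → fail=18;  out {1}∪{4}={1,4}
  n13('acdb'): parent n12 fail=0; on 'b' 0 → fail=1;  out ∅∪∅=∅
  n5('beeaa'): parent n4 fail=7; on 'a' 7→0 → fail=7;  out ∅∪{3}={3}
  n14('acdbb'): parent n13 fail=1; on 'b' 1→0 → fail=1;  out ∅∪∅=∅
  n6('beeaab'): parent n5 fail=7; on 'b' 7→0 → fail=1;  out {0}∪∅={0}
  n15('acdbbd'): parent n14 fail=1; on 'd' 1→0 → fail=0;  out {2}∪∅={2}

Text stream:
i=0 'e': node 0→16
i=1 'd': node 16→17
i=2 'b': node 17→18  emit P4@[0:2]
i=3 'a': node 18→7 (via fail)  emit P3@[3:3]
i=4 'a': node 7→7 (via fail)  emit P3@[4:4]
i=5 'e': node 7→8
i=6 'd': node 8→9
i=7 'b': node 9→10  emit P1@[4:7],P4@[5:7]
i=8 'd': node 10→0 (via fail)
i=9 'e': node 0→16
i=10 'a': node 16→7 (via fail)  emit P3@[10:10]
i=11 'c': node 7→11
i=12 'b': node 11→1 (via fail)
i=13 'a': node 1→7 (via fail)  emit P3@[13:13]
i=14 'e': node 7→8
i=15 'd': node 8→9
i=16 'b': node 9→10  emit P1@[13:16],P4@[14:16]
i=17 'e': node 10→2 (via fail)
i=18 'd': node 2→17 (via fail)
i=19 'b': node 17→18  emit P4@[17:19]
i=20 'a': node 18→7 (via fail)  emit P3@[20:20]
i=21 'e': node 7→8
i=22 'd': node 8→9
i=23 'b': node 9→10  emit P1@[20:23],P4@[21:23]
i=24 'e': node 10→2 (via fail)
i=25 'e': node 2→3
i=26 'd': node 3→17 (via fail)
i=27 'b': node 17→18  emit P4@[25:27]
i=28 'e': node 18→2 (via fail)
i=29 'd': node 2→17 (via fail)
i=30 'b': node 17→18  emit P4@[28:30]
i=31 'a': node 18→7 (via fail)  emit P3@[31:31]
i=32 'a': node 7→7 (via fail)  emit P3@[32:32]
i=33 'e': node 7→8
i=34 'd': node 8→9
i=35 'b': node 9→10  emit P1@[32:35],P4@[33:35]
i=36 'd': node 10→0 (via fail)
i=37 'a': node 0→7  emit P3@[37:37]
i=38 'c': node 7→11
i=39 'd': node 11→12
i=40 'b': node 12→13
i=41 'b': node 13→14
i=42 'd': node 14→15  emit P2@[37:42]
i=43 'e': node 15→16 (via fail)
i=44 'e': node 16→16 (via fail)
i=45 'd': node 16→17
i=46 'b': node 17→18  emit P4@[44:46]
i=47 'a': node 18→7 (via fail)  emit P3@[47:47]
i=48 'b': node 7→1 (via fail)
i=49 'e': node 1→2
i=50 'e': node 2→3
i=51 'a': node 3→4  emit P3@[51:51]
i=52 'a': node 4→5  emit P3@[52:52]
i=53 'b': node 5→6  emit P0@[48:53]
i=54 'c': node 6→0 (via fail)
i=55 'a': node 0→7  emit P3@[55:55]
i=56 'c': node 7→11
i=57 'd': node 11→12
i=58 'b': node 12→13
i=59 'b': node 13→14
i=60 'd': node 14→15  emit P2@[55:60]
i=61 'a': node 15→7 (via fail)  emit P3@[61:61]
i=62 'e': node 7→8
i=63 'd': node 8→9
i=64 'b': node 9→10  emit P1@[61:64],P4@[62:64]
i=65 'a': node 10→7 (via fail)  emit P3@[65:65]
i=66 'a': node 7→7 (via fail)  emit P3@[66:66]
i=67 'd': node 7→0 (via fail)
i=68 'c': node 0→0
i=69 'd': node 0→0
i=70 'b': node 0→1
i=71 'e': node 1→2
i=72 'e': node 2→3
i=73 'a': node 3→4  emit P3@[73:73]
i=74 'c': node 4→11 (via fail)
i=75 'b': node 11→1 (via fail)
i=76 'e': node 1→2
i=77 'b': node 2→1 (via fail)
i=78 'a': node 1→7 (via fail)  emit P3@[78:78]
i=79 'b': node 7→1 (via fail)

Matches: [[2,4],[3,3],[4,3],[7,1],[7,4],[10,3],[13,3],[16,1],[16,4],[19,4],[20,3],[23,1],[23,4],[27,4],[30,4],[31,3],[32,3],[35,1],[35,4],[37,3],[42,2],[46,4],[47,3],[51,3],[52,3],[53,0],[55,3],[60,2],[61,3],[64,1],[64,4],[65,3],[66,3],[73,3],[78,3]]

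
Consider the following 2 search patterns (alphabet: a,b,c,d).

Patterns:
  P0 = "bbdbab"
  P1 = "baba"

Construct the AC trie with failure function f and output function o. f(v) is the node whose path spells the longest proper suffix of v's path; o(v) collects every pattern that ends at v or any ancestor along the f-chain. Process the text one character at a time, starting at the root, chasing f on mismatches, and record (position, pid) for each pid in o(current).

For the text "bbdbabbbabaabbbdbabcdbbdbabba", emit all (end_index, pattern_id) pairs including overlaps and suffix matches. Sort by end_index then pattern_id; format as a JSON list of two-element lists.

Build:
Trie nodes:
  n0 'ε': b→1
  n1 'b': a→7 b→2
  n2 'bb': d→3
  n3 'bbd': b→4
  n4 'bbdb': a→5
  n5 'bbdba': b→6
  n6 'bbdbab': ·  ←P0
  n7 'ba': b→8
  n8 'bab': a→9
  n9 'baba': ·  ←P1

BFS fail/out derivation:
  n1('b'): parent n0 fail=0; on 'b' 0 → fail=0;  out ∅∪∅=∅
  n2('bb'): parent n1 fail=0; on 'b' 0 → fail=1;  out ∅∪∅=∅
  n7('ba'): parent n1 fail=0; on 'a' 0 → fail=0;  out ∅∪∅=∅
  n3('bbd'): parent n2 fail=1; on 'd' 1→0 → fail=0;  out ∅∪∅=∅
  n8('bab'): parent n7 fail=0; on 'b' 0 → fail=1;  out ∅∪∅=∅
  n4('bbdb'): parent n3 fail=0; on 'b' 0 → fail=1;  out ∅∪∅=∅
  n9('baba'): parent n8 fail=1; on 'a' 1 → fail=7;  out {1}∪∅={1}
  n5('bbdba'): parent n4 fail=1; on 'a' 1 → fail=7;  out ∅∪∅=∅
  n6('bbdbab'): parent n5 fail=7; on 'b' 7 → fail=8;  out {0}∪∅={0}

Text stream:
i=0 'b': node 0→1
i=1 'b': node 1→2
i=2 'd': node 2→3
i=3 'b': node 3→4
i=4 'a': node 4→5
i=5 'b': node 5→6  emit P0@[0:5]
i=6 'b': node 6→2 (fail-walked)
i=7 'b': node 2→2 (fail-walked)
i=8 'a': node 2→7 (fail-walked)
i=9 'b': node 7→8
i=10 'a': node 8→9  emit P1@[7:10]
i=11 'a': node 9→0 (fail-walked)
i=12 'b': node 0→1
i=13 'b': node 1→2
i=14 'b': node 2→2 (fail-walked)
i=15 'd': node 2→3
i=16 'b': node 3→4
i=17 'a': node 4→5
i=18 'b': node 5→6  emit P0@[13:18]
i=19 'c': node 6→0 (fail-walked)
i=20 'd': node 0→0
i=21 'b': node 0→1
i=22 'b': node 1→2
i=23 'd': node 2→3
i=24 'b': node 3→4
i=25 'a': node 4→5
i=26 'b': node 5→6  emit P0@[21:26]
i=27 'b': node 6→2 (fail-walked)
i=28 'a': node 2→7 (fail-walked)

Result: [[5,0],[10,1],[18,0],[26,0]]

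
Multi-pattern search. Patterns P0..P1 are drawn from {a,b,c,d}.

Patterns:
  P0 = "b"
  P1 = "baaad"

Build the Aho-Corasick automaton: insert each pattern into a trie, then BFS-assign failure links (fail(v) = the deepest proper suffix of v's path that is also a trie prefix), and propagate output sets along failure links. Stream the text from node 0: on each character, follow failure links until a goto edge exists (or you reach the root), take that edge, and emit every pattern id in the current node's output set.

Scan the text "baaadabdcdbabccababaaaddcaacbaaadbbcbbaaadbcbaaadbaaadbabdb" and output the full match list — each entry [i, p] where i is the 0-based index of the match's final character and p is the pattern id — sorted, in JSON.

Construct AC machine:
Trie (insert patterns):
  0='ε' goto b→1
  1='b' goto a→2  [P0 ends]
  2='ba' goto a→3
  3='baa' goto a→4
  4='baaa' goto d→5
  5='baaad' goto ·  [P1 ends]

BFS fail/out derivation:
  fail(1) 'b': from fail(0)=0 chase 'b': 0 ⇒ 0;  out={0}∪out(0)={0}
  fail(2) 'ba': from fail(1)=0 chase 'a': 0 ⇒ 0;  out=∅∪out(0)=∅
  fail(3) 'baa': from fail(2)=0 chase 'a': 0 ⇒ 0;  out=∅∪out(0)=∅
  fail(4) 'baaa': from fail(3)=0 chase 'a': 0 ⇒ 0;  out=∅∪out(0)=∅
  fail(5) 'baaad': from fail(4)=0 chase 'd': 0 ⇒ 0;  out={1}∪out(0)={1}

Scan:
i=0 'b': node 0→1  ** P0@[0:0]
i=1 'a': node 1→2
i=2 'a': node 2→3
i=3 'a': node 3→4
i=4 'd': node 4→5  ** P1@[0:4]
i=5 'a': node 5→0 ·f
i=6 'b': node 0→1  ** P0@[6:6]
i=7 'd': node 1→0 ·f
i=8 'c': node 0→0
i=9 'd': node 0→0
i=10 'b': node 0→1  ** P0@[10:10]
i=11 'a': node 1→2
i=12 'b': node 2→1 ·f  ** P0@[12:12]
i=13 'c': node 1→0 ·f
i=14 'c': node 0→0
i=15 'a': node 0→0
i=16 'b': node 0→1  ** P0@[16:16]
i=17 'a': node 1→2
i=18 'b': node 2→1 ·f  ** P0@[18:18]
i=19 'a': node 1→2
i=20 'a': node 2→3
i=21 'a': node 3→4
i=22 'd': node 4→5  ** P1@[18:22]
i=23 'd': node 5→0 ·f
i=24 'c': node 0→0
i=25 'a': node 0→0
i=26 'a': node 0→0
i=27 'c': node 0→0
i=28 'b': node 0→1  ** P0@[28:28]
i=29 'a': node 1→2
i=30 'a': node 2→3
i=31 'a': node 3→4
i=32 'd': node 4→5  ** P1@[28:32]
i=33 'b': node 5→1 ·f  ** P0@[33:33]
i=34 'b': node 1→1 ·f  ** P0@[34:34]
i=35 'c': node 1→0 ·f
i=36 'b': node 0→1  ** P0@[36:36]
i=37 'b': node 1→1 ·f  ** P0@[37:37]
i=38 'a': node 1→2
i=39 'a': node 2→3
i=40 'a': node 3→4
i=41 'd': node 4→5  ** P1@[37:41]
i=42 'b': node 5→1 ·f  ** P0@[42:42]
i=43 'c': node 1→0 ·f
i=44 'b': node 0→1  ** P0@[44:44]
i=45 'a': node 1→2
i=46 'a': node 2→3
i=47 'a': node 3→4
i=48 'd': node 4→5  ** P1@[44:48]
i=49 'b': node 5→1 ·f  ** P0@[49:49]
i=50 'a': node 1→2
i=51 'a': node 2→3
i=52 'a': node 3→4
i=53 'd': node 4→5  ** P1@[49:53]
i=54 'b': node 5→1 ·f  ** P0@[54:54]
i=55 'a': node 1→2
i=56 'b': node 2→1 ·f  ** P0@[56:56]
i=57 'd': node 1→0 ·f
i=58 'b': node 0→1  ** P0@[58:58]

All matches (sorted): [[0,0],[4,1],[6,0],[10,0],[12,0],[16,0],[18,0],[22,1],[28,0],[32,1],[33,0],[34,0],[36,0],[37,0],[41,1],[42,0],[44,0],[48,1],[49,0],[53,1],[54,0],[56,0],[58,0]]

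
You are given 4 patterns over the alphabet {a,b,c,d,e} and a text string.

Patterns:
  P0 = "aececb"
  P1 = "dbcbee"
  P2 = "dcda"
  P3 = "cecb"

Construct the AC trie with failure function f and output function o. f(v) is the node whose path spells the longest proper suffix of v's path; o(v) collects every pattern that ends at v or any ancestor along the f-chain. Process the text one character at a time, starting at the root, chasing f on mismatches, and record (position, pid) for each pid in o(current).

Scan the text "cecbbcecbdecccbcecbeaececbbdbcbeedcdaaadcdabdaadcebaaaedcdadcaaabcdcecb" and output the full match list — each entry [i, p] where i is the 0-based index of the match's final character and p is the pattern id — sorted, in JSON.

Build automaton:
Trie nodes:
  0='ε' goto a→1 c→16 d→7
  1='a' goto e→2
  2='ae' goto c→3
  3='aec' goto e→4
  4='aece' goto c→5
  5='aecec' goto b→6
  6='aececb' goto ·  ←P0
  7='d' goto b→8 c→13
  8='db' goto c→9
  9='dbc' goto b→10
  10='dbcb' goto e→11
  11='dbcbe' goto e→12
  12='dbcbee' goto ·  ←P1
  13='dc' goto d→14
  14='dcd' goto a→15
  15='dcda' goto ·  ←P2
  16='c' goto e→17
  17='ce' goto c→18
  18='cec' goto b→19
  19='cecb' goto ·  ←P3

BFS fail/out derivation:
  n1('a'): parent n0 fail=0; on 'a' 0 → fail=0;  out ∅∪∅=∅
  n7('d'): parent n0 fail=0; on 'd' 0 → fail=0;  out ∅∪∅=∅
  n16('c'): parent n0 fail=0; on 'c' 0 → fail=0;  out ∅∪∅=∅
  n2('ae'): parent n1 fail=0; on 'e' 0 → fail=0;  out ∅∪∅=∅
  n8('db'): parent n7 fail=0; on 'b' 0 → fail=0;  out ∅∪∅=∅
  n13('dc'): parent n7 fail=0; on 'c' 0 → fail=16;  out ∅∪∅=∅
  n17('ce'): parent n16 fail=0; on 'e' 0 → fail=0;  out ∅∪∅=∅
  n3('aec'): parent n2 fail=0; on 'c' 0 → fail=16;  out ∅∪∅=∅
  n9('dbc'): parent n8 fail=0; on 'c' 0 → fail=16;  out ∅∪∅=∅
  n14('dcd'): parent n13 fail=16; on 'd' 16→0 → fail=7;  out ∅∪∅=∅
  n18('cec'): parent n17 fail=0; on 'c' 0 → fail=16;  out ∅∪∅=∅
  n4('aece'): parent n3 fail=16; on 'e' 16 → fail=17;  out ∅∪∅=∅
  n10('dbcb'): parent n9 fail=16; on 'b' 16→0 → fail=0;  out ∅∪∅=∅
  n15('dcda'): parent n14 fail=7; on 'a' 7→0 → fail=1;  out {2}∪∅={2}
  n19('cecb'): parent n18 fail=16; on 'b' 16→0 → fail=0;  out {3}∪∅={3}
  n5('aecec'): parent n4 fail=17; on 'c' 17 → fail=18;  out ∅∪∅=∅
  n11('dbcbe'): parent n10 fail=0; on 'e' 0 → fail=0;  out ∅∪∅=∅
  n6('aececb'): parent n5 fail=18; on 'b' 18 → fail=19;  out {0}∪{3}={0,3}
  n12('dbcbee'): parent n11 fail=0; on 'e' 0 → fail=0;  out {1}∪∅={1}

Text stream:
[0] read 'c'  n0⇒n16
[1] read 'e'  n16⇒n17
[2] read 'c'  n17⇒n18
[3] read 'b'  n18⇒n19  emit P3@[0:3]
[4] read 'b'  n19⇒n0 (fail-walked)
[5] read 'c'  n0⇒n16
[6] read 'e'  n16⇒n17
[7] read 'c'  n17⇒n18
[8] read 'b'  n18⇒n19  emit P3@[5:8]
[9] read 'd'  n19⇒n7 (fail-walked)
[10] read 'e'  n7⇒n0 (fail-walked)
[11] read 'c'  n0⇒n16
[12] read 'c'  n16⇒n16 (fail-walked)
[13] read 'c'  n16⇒n16 (fail-walked)
[14] read 'b'  n16⇒n0 (fail-walked)
[15] read 'c'  n0⇒n16
[16] read 'e'  n16⇒n17
[17] read 'c'  n17⇒n18
[18] read 'b'  n18⇒n19  emit P3@[15:18]
[19] read 'e'  n19⇒n0 (fail-walked)
[20] read 'a'  n0⇒n1
[21] read 'e'  n1⇒n2
[22] read 'c'  n2⇒n3
[23] read 'e'  n3⇒n4
[24] read 'c'  n4⇒n5
[25] read 'b'  n5⇒n6  emit P0@[20:25],P3@[22:25]
[26] read 'b'  n6⇒n0 (fail-walked)
[27] read 'd'  n0⇒n7
[28] read 'b'  n7⇒n8
[29] read 'c'  n8⇒n9
[30] read 'b'  n9⇒n10
[31] read 'e'  n10⇒n11
[32] read 'e'  n11⇒n12  emit P1@[27:32]
[33] read 'd'  n12⇒n7 (fail-walked)
[34] read 'c'  n7⇒n13
[35] read 'd'  n13⇒n14
[36] read 'a'  n14⇒n15  emit P2@[33:36]
[37] read 'a'  n15⇒n1 (fail-walked)
[38] read 'a'  n1⇒n1 (fail-walked)
[39] read 'd'  n1⇒n7 (fail-walked)
[40] read 'c'  n7⇒n13
[41] read 'd'  n13⇒n14
[42] read 'a'  n14⇒n15  emit P2@[39:42]
[43] read 'b'  n15⇒n0 (fail-walked)
[44] read 'd'  n0⇒n7
[45] read 'a'  n7⇒n1 (fail-walked)
[46] read 'a'  n1⇒n1 (fail-walked)
[47] read 'd'  n1⇒n7 (fail-walked)
[48] read 'c'  n7⇒n13
[49] read 'e'  n13⇒n17 (fail-walked)
[50] read 'b'  n17⇒n0 (fail-walked)
[51] read 'a'  n0⇒n1
[52] read 'a'  n1⇒n1 (fail-walked)
[53] read 'a'  n1⇒n1 (fail-walked)
[54] read 'e'  n1⇒n2
[55] read 'd'  n2⇒n7 (fail-walked)
[56] read 'c'  n7⇒n13
[57] read 'd'  n13⇒n14
[58] read 'a'  n14⇒n15  emit P2@[55:58]
[59] read 'd'  n15⇒n7 (fail-walked)
[60] read 'c'  n7⇒n13
[61] read 'a'  n13⇒n1 (fail-walked)
[62] read 'a'  n1⇒n1 (fail-walked)
[63] read 'a'  n1⇒n1 (fail-walked)
[64] read 'b'  n1⇒n0 (fail-walked)
[65] read 'c'  n0⇒n16
[66] read 'd'  n16⇒n7 (fail-walked)
[67] read 'c'  n7⇒n13
[68] read 'e'  n13⇒n17 (fail-walked)
[69] read 'c'  n17⇒n18
[70] read 'b'  n18⇒n19  emit P3@[67:70]

Matches: [[3,3],[8,3],[18,3],[25,0],[25,3],[32,1],[36,2],[42,2],[58,2],[70,3]]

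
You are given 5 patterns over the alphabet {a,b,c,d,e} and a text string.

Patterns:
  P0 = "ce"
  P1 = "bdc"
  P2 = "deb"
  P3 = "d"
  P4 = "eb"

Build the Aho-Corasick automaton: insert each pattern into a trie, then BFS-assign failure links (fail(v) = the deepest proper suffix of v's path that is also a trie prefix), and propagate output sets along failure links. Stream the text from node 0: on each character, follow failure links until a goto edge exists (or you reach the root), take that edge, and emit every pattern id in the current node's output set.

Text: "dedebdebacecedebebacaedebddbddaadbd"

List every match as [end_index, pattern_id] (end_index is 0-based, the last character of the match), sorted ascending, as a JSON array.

Build:
Trie (insert patterns):
  n0 'ε': b→3 c→1 d→6 e→9
  n1 'c': e→2
  n2 'ce': ·  [P0 ends]
  n3 'b': d→4
  n4 'bd': c→5
  n5 'bdc': ·  [P1 ends]
  n6 'd': e→7  [P3 ends]
  n7 'de': b→8
  n8 'deb': ·  [P2 ends]
  n9 'e': b→10
  n10 'eb': ·  [P4 ends]

Failure links (BFS by depth):
  fail(1) 'c': from fail(0)=0 chase 'c': 0 ⇒ 0;  out=∅∪out(0)=∅
  fail(3) 'b': from fail(0)=0 chase 'b': 0 ⇒ 0;  out=∅∪out(0)=∅
  fail(6) 'd': from fail(0)=0 chase 'd': 0 ⇒ 0;  out={3}∪out(0)={3}
  fail(9) 'e': from fail(0)=0 chase 'e': 0 ⇒ 0;  out=∅∪out(0)=∅
  fail(2) 'ce': from fail(1)=0 chase 'e': 0 ⇒ 9;  out={0}∪out(9)={0}
  fail(4) 'bd': from fail(3)=0 chase 'd': 0 ⇒ 6;  out=∅∪out(6)={3}
  fail(7) 'de': from fail(6)=0 chase 'e': 0 ⇒ 9;  out=∅∪out(9)=∅
  fail(10) 'eb': from fail(9)=0 chase 'b': 0 ⇒ 3;  out={4}∪out(3)={4}
  fail(5) 'bdc': from fail(4)=6 chase 'c': 6→0 ⇒ 1;  out={1}∪out(1)={1}
  fail(8) 'deb': from fail(7)=9 chase 'b': 9 ⇒ 10;  out={2}∪out(10)={2,4}

Run:
pos 0 'd': at 6  ** P3@[0:0]
pos 1 'e': at 7
pos 2 'd': at 6 (fail-walked)  ** P3@[2:2]
pos 3 'e': at 7
pos 4 'b': at 8  ** P2@[2:4],P4@[3:4]
pos 5 'd': at 4 (fail-walked)  ** P3@[5:5]
pos 6 'e': at 7 (fail-walked)
pos 7 'b': at 8  ** P2@[5:7],P4@[6:7]
pos 8 'a': at 0 (fail-walked)
pos 9 'c': at 1
pos 10 'e': at 2  ** P0@[9:10]
pos 11 'c': at 1 (fail-walked)
pos 12 'e': at 2  ** P0@[11:12]
pos 13 'd': at 6 (fail-walked)  ** P3@[13:13]
pos 14 'e': at 7
pos 15 'b': at 8  ** P2@[13:15],P4@[14:15]
pos 16 'e': at 9 (fail-walked)
pos 17 'b': at 10  ** P4@[16:17]
pos 18 'a': at 0 (fail-walked)
pos 19 'c': at 1
pos 20 'a': at 0 (fail-walked)
pos 21 'e': at 9
pos 22 'd': at 6 (fail-walked)  ** P3@[22:22]
pos 23 'e': at 7
pos 24 'b': at 8  ** P2@[22:24],P4@[23:24]
pos 25 'd': at 4 (fail-walked)  ** P3@[25:25]
pos 26 'd': at 6 (fail-walked)  ** P3@[26:26]
pos 27 'b': at 3 (fail-walked)
pos 28 'd': at 4  ** P3@[28:28]
pos 29 'd': at 6 (fail-walked)  ** P3@[29:29]
pos 30 'a': at 0 (fail-walked)
pos 31 'a': at 0
pos 32 'd': at 6  ** P3@[32:32]
pos 33 'b': at 3 (fail-walked)
pos 34 'd': at 4  ** P3@[34:34]

All matches (sorted): [[0,3],[2,3],[4,2],[4,4],[5,3],[7,2],[7,4],[10,0],[12,0],[13,3],[15,2],[15,4],[17,4],[22,3],[24,2],[24,4],[25,3],[26,3],[28,3],[29,3],[32,3],[34,3]]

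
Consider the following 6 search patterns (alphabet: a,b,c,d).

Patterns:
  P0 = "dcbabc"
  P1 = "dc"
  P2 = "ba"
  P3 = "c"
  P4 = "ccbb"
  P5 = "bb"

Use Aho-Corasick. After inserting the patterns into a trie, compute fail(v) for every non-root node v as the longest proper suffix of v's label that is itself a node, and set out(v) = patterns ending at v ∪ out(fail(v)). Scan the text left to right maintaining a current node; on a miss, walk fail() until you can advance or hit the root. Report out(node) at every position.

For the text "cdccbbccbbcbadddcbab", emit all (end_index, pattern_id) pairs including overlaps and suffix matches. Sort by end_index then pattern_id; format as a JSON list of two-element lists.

Build:
Trie (insert patterns):
  0='ε' goto b→7 c→9 d→1
  1='d' goto c→2
  2='dc' goto b→3  ←P1
  3='dcb' goto a→4
  4='dcba' goto b→5
  5='dcbab' goto c→6
  6='dcbabc' goto ·  ←P0
  7='b' goto a→8 b→13
  8='ba' goto ·  ←P2
  9='c' goto c→10  ←P3
  10='cc' goto b→11
  11='ccb' goto b→12
  12='ccbb' goto ·  ←P4
  13='bb' goto ·  ←P5

Failure links (BFS by depth):
  n1('d'): parent n0 fail=0; on 'd' 0 → fail=0;  out ∅∪∅=∅
  n7('b'): parent n0 fail=0; on 'b' 0 → fail=0;  out ∅∪∅=∅
  n9('c'): parent n0 fail=0; on 'c' 0 → fail=0;  out {3}∪∅={3}
  n2('dc'): parent n1 fail=0; on 'c' 0 → fail=9;  out {1}∪{3}={1,3}
  n8('ba'): parent n7 fail=0; on 'a' 0 → fail=0;  out {2}∪∅={2}
  n10('cc'): parent n9 fail=0; on 'c' 0 → fail=9;  out ∅∪{3}={3}
  n13('bb'): parent n7 fail=0; on 'b' 0 → fail=7;  out {5}∪∅={5}
  n3('dcb'): parent n2 fail=9; on 'b' 9→0 → fail=7;  out ∅∪∅=∅
  n11('ccb'): parent n10 fail=9; on 'b' 9→0 → fail=7;  out ∅∪∅=∅
  n4('dcba'): parent n3 fail=7; on 'a' 7 → fail=8;  out ∅∪{2}={2}
  n12('ccbb'): parent n11 fail=7; on 'b' 7 → fail=13;  out {4}∪{5}={4,5}
  n5('dcbab'): parent n4 fail=8; on 'b' 8→0 → fail=7;  out ∅∪∅=∅
  n6('dcbabc'): parent n5 fail=7; on 'c' 7→0 → fail=9;  out {0}∪{3}={0,3}

Scan:
[0] read 'c'  n0⇒n9  → match P3@[0:0]
[1] read 'd'  n9⇒n1 (via fail)
[2] read 'c'  n1⇒n2  → match P1@[1:2],P3@[2:2]
[3] read 'c'  n2⇒n10 (via fail)  → match P3@[3:3]
[4] read 'b'  n10⇒n11
[5] read 'b'  n11⇒n12  → match P4@[2:5],P5@[4:5]
[6] read 'c'  n12⇒n9 (via fail)  → match P3@[6:6]
[7] read 'c'  n9⇒n10  → match P3@[7:7]
[8] read 'b'  n10⇒n11
[9] read 'b'  n11⇒n12  → match P4@[6:9],P5@[8:9]
[10] read 'c'  n12⇒n9 (via fail)  → match P3@[10:10]
[11] read 'b'  n9⇒n7 (via fail)
[12] read 'a'  n7⇒n8  → match P2@[11:12]
[13] read 'd'  n8⇒n1 (via fail)
[14] read 'd'  n1⇒n1 (via fail)
[15] read 'd'  n1⇒n1 (via fail)
[16] read 'c'  n1⇒n2  → match P1@[15:16],P3@[16:16]
[17] read 'b'  n2⇒n3
[18] read 'a'  n3⇒n4  → match P2@[17:18]
[19] read 'b'  n4⇒n5

All matches (sorted): [[0,3],[2,1],[2,3],[3,3],[5,4],[5,5],[6,3],[7,3],[9,4],[9,5],[10,3],[12,2],[16,1],[16,3],[18,2]]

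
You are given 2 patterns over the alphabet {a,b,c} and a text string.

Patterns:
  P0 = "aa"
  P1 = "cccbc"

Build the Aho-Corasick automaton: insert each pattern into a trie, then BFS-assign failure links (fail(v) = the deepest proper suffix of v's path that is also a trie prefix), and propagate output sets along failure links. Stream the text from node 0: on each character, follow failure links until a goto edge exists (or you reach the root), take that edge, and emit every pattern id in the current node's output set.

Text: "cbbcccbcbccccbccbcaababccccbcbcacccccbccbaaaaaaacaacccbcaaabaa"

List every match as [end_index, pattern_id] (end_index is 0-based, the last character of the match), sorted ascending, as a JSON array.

Construct AC machine:
Trie nodes:
  0='ε' goto a→1 c→3
  1='a' goto a→2
  2='aa' goto ·  ←P0
  3='c' goto c→4
  4='cc' goto c→5
  5='ccc' goto b→6
  6='cccb' goto c→7
  7='cccbc' goto ·  ←P1

BFS fail/out derivation:
  n1('a'): parent n0 fail=0; on 'a' 0 → fail=0;  out ∅∪∅=∅
  n3('c'): parent n0 fail=0; on 'c' 0 → fail=0;  out ∅∪∅=∅
  n2('aa'): parent n1 fail=0; on 'a' 0 → fail=1;  out {0}∪∅={0}
  n4('cc'): parent n3 fail=0; on 'c' 0 → fail=3;  out ∅∪∅=∅
  n5('ccc'): parent n4 fail=3; on 'c' 3 → fail=4;  out ∅∪∅=∅
  n6('cccb'): parent n5 fail=4; on 'b' 4→3→0 → fail=0;  out ∅∪∅=∅
  n7('cccbc'): parent n6 fail=0; on 'c' 0 → fail=3;  out {1}∪∅={1}

Run:
pos 0 'c': at 3
pos 1 'b': at 0 ·f
pos 2 'b': at 0
pos 3 'c': at 3
pos 4 'c': at 4
pos 5 'c': at 5
pos 6 'b': at 6
pos 7 'c': at 7  emit P1@[3:7]
pos 8 'b': at 0 ·f
pos 9 'c': at 3
pos 10 'c': at 4
pos 11 'c': at 5
pos 12 'c': at 5 ·f
pos 13 'b': at 6
pos 14 'c': at 7  emit P1@[10:14]
pos 15 'c': at 4 ·f
pos 16 'b': at 0 ·f
pos 17 'c': at 3
pos 18 'a': at 1 ·f
pos 19 'a': at 2  emit P0@[18:19]
pos 20 'b': at 0 ·f
pos 21 'a': at 1
pos 22 'b': at 0 ·f
pos 23 'c': at 3
pos 24 'c': at 4
pos 25 'c': at 5
pos 26 'c': at 5 ·f
pos 27 'b': at 6
pos 28 'c': at 7  emit P1@[24:28]
pos 29 'b': at 0 ·f
pos 30 'c': at 3
pos 31 'a': at 1 ·f
pos 32 'c': at 3 ·f
pos 33 'c': at 4
pos 34 'c': at 5
pos 35 'c': at 5 ·f
pos 36 'c': at 5 ·f
pos 37 'b': at 6
pos 38 'c': at 7  emit P1@[34:38]
pos 39 'c': at 4 ·f
pos 40 'b': at 0 ·f
pos 41 'a': at 1
pos 42 'a': at 2  emit P0@[41:42]
pos 43 'a': at 2 ·f  emit P0@[42:43]
pos 44 'a': at 2 ·f  emit P0@[43:44]
pos 45 'a': at 2 ·f  emit P0@[44:45]
pos 46 'a': at 2 ·f  emit P0@[45:46]
pos 47 'a': at 2 ·f  emit P0@[46:47]
pos 48 'c': at 3 ·f
pos 49 'a': at 1 ·f
pos 50 'a': at 2  emit P0@[49:50]
pos 51 'c': at 3 ·f
pos 52 'c': at 4
pos 53 'c': at 5
pos 54 'b': at 6
pos 55 'c': at 7  emit P1@[51:55]
pos 56 'a': at 1 ·f
pos 57 'a': at 2  emit P0@[56:57]
pos 58 'a': at 2 ·f  emit P0@[57:58]
pos 59 'b': at 0 ·f
pos 60 'a': at 1
pos 61 'a': at 2  emit P0@[60:61]

All matches (sorted): [[7,1],[14,1],[19,0],[28,1],[38,1],[42,0],[43,0],[44,0],[45,0],[46,0],[47,0],[50,0],[55,1],[57,0],[58,0],[61,0]]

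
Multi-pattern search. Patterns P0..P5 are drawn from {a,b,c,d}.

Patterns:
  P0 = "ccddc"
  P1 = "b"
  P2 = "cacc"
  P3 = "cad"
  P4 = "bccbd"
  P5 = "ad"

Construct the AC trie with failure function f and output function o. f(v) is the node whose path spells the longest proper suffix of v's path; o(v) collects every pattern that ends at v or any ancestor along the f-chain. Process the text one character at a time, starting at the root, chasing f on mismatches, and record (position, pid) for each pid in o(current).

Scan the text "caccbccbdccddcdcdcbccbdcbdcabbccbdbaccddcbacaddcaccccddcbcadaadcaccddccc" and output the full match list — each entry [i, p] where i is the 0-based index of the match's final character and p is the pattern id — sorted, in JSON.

Build automaton:
Trie (insert patterns):
  0='ε' goto a→15 b→6 c→1
  1='c' goto a→7 c→2
  2='cc' goto d→3
  3='ccd' goto d→4
  4='ccdd' goto c→5
  5='ccddc' goto ·  [P0 ends]
  6='b' goto c→11  [P1 ends]
  7='ca' goto c→8 d→10
  8='cac' goto c→9
  9='cacc' goto ·  [P2 ends]
  10='cad' goto ·  [P3 ends]
  11='bc' goto c→12
  12='bcc' goto b→13
  13='bccb' goto d→14
  14='bccbd' goto ·  [P4 ends]
  15='a' goto d→16
  16='ad' goto ·  [P5 ends]

BFS fail/out derivation:
  n1('c'): parent n0 fail=0; on 'c' 0 → fail=0;  out ∅∪∅=∅
  n6('b'): parent n0 fail=0; on 'b' 0 → fail=0;  out {1}∪∅={1}
  n15('a'): parent n0 fail=0; on 'a' 0 → fail=0;  out ∅∪∅=∅
  n2('cc'): parent n1 fail=0; on 'c' 0 → fail=1;  out ∅∪∅=∅
  n7('ca'): parent n1 fail=0; on 'a' 0 → fail=15;  out ∅∪∅=∅
  n11('bc'): parent n6 fail=0; on 'c' 0 → fail=1;  out ∅∪∅=∅
  n16('ad'): parent n15 fail=0; on 'd' 0 → fail=0;  out {5}∪∅={5}
  n3('ccd'): parent n2 fail=1; on 'd' 1→0 → fail=0;  out ∅∪∅=∅
  n8('cac'): parent n7 fail=15; on 'c' 15→0 → fail=1;  out ∅∪∅=∅
  n10('cad'): parent n7 fail=15; on 'd' 15 → fail=16;  out {3}∪{5}={3,5}
  n12('bcc'): parent n11 fail=1; on 'c' 1 → fail=2;  out ∅∪∅=∅
  n4('ccdd'): parent n3 fail=0; on 'd' 0 → fail=0;  out ∅∪∅=∅
  n9('cacc'): parent n8 fail=1; on 'c' 1 → fail=2;  out {2}∪∅={2}
  n13('bccb'): parent n12 fail=2; on 'b' 2→1→0 → fail=6;  out ∅∪{1}={1}
  n5('ccddc'): parent n4 fail=0; on 'c' 0 → fail=1;  out {0}∪∅={0}
  n14('bccbd'): parent n13 fail=6; on 'd' 6→0 → fail=0;  out {4}∪∅={4}

Run:
pos 0 'c': at 1
pos 1 'a': at 7
pos 2 'c': at 8
pos 3 'c': at 9  → match P2@[0:3]
pos 4 'b': at 6 (fail-walked)  → match P1@[4:4]
pos 5 'c': at 11
pos 6 'c': at 12
pos 7 'b': at 13  → match P1@[7:7]
pos 8 'd': at 14  → match P4@[4:8]
pos 9 'c': at 1 (fail-walked)
pos 10 'c': at 2
pos 11 'd': at 3
pos 12 'd': at 4
pos 13 'c': at 5  → match P0@[9:13]
pos 14 'd': at 0 (fail-walked)
pos 15 'c': at 1
pos 16 'd': at 0 (fail-walked)
pos 17 'c': at 1
pos 18 'b': at 6 (fail-walked)  → match P1@[18:18]
pos 19 'c': at 11
pos 20 'c': at 12
pos 21 'b': at 13  → match P1@[21:21]
pos 22 'd': at 14  → match P4@[18:22]
pos 23 'c': at 1 (fail-walked)
pos 24 'b': at 6 (fail-walked)  → match P1@[24:24]
pos 25 'd': at 0 (fail-walked)
pos 26 'c': at 1
pos 27 'a': at 7
pos 28 'b': at 6 (fail-walked)  → match P1@[28:28]
pos 29 'b': at 6 (fail-walked)  → match P1@[29:29]
pos 30 'c': at 11
pos 31 'c': at 12
pos 32 'b': at 13  → match P1@[32:32]
pos 33 'd': at 14  → match P4@[29:33]
pos 34 'b': at 6 (fail-walked)  → match P1@[34:34]
pos 35 'a': at 15 (fail-walked)
pos 36 'c': at 1 (fail-walked)
pos 37 'c': at 2
pos 38 'd': at 3
pos 39 'd': at 4
pos 40 'c': at 5  → match P0@[36:40]
pos 41 'b': at 6 (fail-walked)  → match P1@[41:41]
pos 42 'a': at 15 (fail-walked)
pos 43 'c': at 1 (fail-walked)
pos 44 'a': at 7
pos 45 'd': at 10  → match P3@[43:45],P5@[44:45]
pos 46 'd': at 0 (fail-walked)
pos 47 'c': at 1
pos 48 'a': at 7
pos 49 'c': at 8
pos 50 'c': at 9  → match P2@[47:50]
pos 51 'c': at 2 (fail-walked)
pos 52 'c': at 2 (fail-walked)
pos 53 'd': at 3
pos 54 'd': at 4
pos 55 'c': at 5  → match P0@[51:55]
pos 56 'b': at 6 (fail-walked)  → match P1@[56:56]
pos 57 'c': at 11
pos 58 'a': at 7 (fail-walked)
pos 59 'd': at 10  → match P3@[57:59],P5@[58:59]
pos 60 'a': at 15 (fail-walked)
pos 61 'a': at 15 (fail-walked)
pos 62 'd': at 16  → match P5@[61:62]
pos 63 'c': at 1 (fail-walked)
pos 64 'a': at 7
pos 65 'c': at 8
pos 66 'c': at 9  → match P2@[63:66]
pos 67 'd': at 3 (fail-walked)
pos 68 'd': at 4
pos 69 'c': at 5  → match P0@[65:69]
pos 70 'c': at 2 (fail-walked)
pos 71 'c': at 2 (fail-walked)

Result: [[3,2],[4,1],[7,1],[8,4],[13,0],[18,1],[21,1],[22,4],[24,1],[28,1],[29,1],[32,1],[33,4],[34,1],[40,0],[41,1],[45,3],[45,5],[50,2],[55,0],[56,1],[59,3],[59,5],[62,5],[66,2],[69,0]]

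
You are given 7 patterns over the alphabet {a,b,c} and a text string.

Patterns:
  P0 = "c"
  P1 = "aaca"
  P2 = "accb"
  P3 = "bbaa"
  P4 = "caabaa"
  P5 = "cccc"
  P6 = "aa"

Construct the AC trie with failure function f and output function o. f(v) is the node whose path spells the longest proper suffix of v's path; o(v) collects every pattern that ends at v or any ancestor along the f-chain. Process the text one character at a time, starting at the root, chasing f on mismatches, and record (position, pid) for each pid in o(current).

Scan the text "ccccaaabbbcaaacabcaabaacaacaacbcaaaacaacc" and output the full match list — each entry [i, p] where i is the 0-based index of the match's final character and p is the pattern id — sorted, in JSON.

Build automaton:
Trie nodes:
  0='ε' goto a→2 b→9 c→1
  1='c' goto a→13 c→18  [P0 ends]
  2='a' goto a→3 c→6
  3='aa' goto c→4  [P6 ends]
  4='aac' goto a→5
  5='aaca' goto ·  [P1 ends]
  6='ac' goto c→7
  7='acc' goto b→8
  8='accb' goto ·  [P2 ends]
  9='b' goto b→10
  10='bb' goto a→11
  11='bba' goto a→12
  12='bbaa' goto ·  [P3 ends]
  13='ca' goto a→14
  14='caa' goto b→15
  15='caab' goto a→16
  16='caaba' goto a→17
  17='caabaa' goto ·  [P4 ends]
  18='cc' goto c→19
  19='ccc' goto c→20
  20='cccc' goto ·  [P5 ends]

BFS fail/out derivation:
  n1('c'): parent n0 fail=0; on 'c' 0 → fail=0;  out {0}∪∅={0}
  n2('a'): parent n0 fail=0; on 'a' 0 → fail=0;  out ∅∪∅=∅
  n9('b'): parent n0 fail=0; on 'b' 0 → fail=0;  out ∅∪∅=∅
  n3('aa'): parent n2 fail=0; on 'a' 0 → fail=2;  out {6}∪∅={6}
  n6('ac'): parent n2 fail=0; on 'c' 0 → fail=1;  out ∅∪{0}={0}
  n10('bb'): parent n9 fail=0; on 'b' 0 → fail=9;  out ∅∪∅=∅
  n13('ca'): parent n1 fail=0; on 'a' 0 → fail=2;  out ∅∪∅=∅
  n18('cc'): parent n1 fail=0; on 'c' 0 → fail=1;  out ∅∪{0}={0}
  n4('aac'): parent n3 fail=2; on 'c' 2 → fail=6;  out ∅∪{0}={0}
  n7('acc'): parent n6 fail=1; on 'c' 1 → fail=18;  out ∅∪{0}={0}
  n11('bba'): parent n10 fail=9; on 'a' 9→0 → fail=2;  out ∅∪∅=∅
  n14('caa'): parent n13 fail=2; on 'a' 2 → fail=3;  out ∅∪{6}={6}
  n19('ccc'): parent n18 fail=1; on 'c' 1 → fail=18;  out ∅∪{0}={0}
  n5('aaca'): parent n4 fail=6; on 'a' 6→1 → fail=13;  out {1}∪∅={1}
  n8('accb'): parent n7 fail=18; on 'b' 18→1→0 → fail=9;  out {2}∪∅={2}
  n12('bbaa'): parent n11 fail=2; on 'a' 2 → fail=3;  out {3}∪{6}={3,6}
  n15('caab'): parent n14 fail=3; on 'b' 3→2→0 → fail=9;  out ∅∪∅=∅
  n20('cccc'): parent n19 fail=18; on 'c' 18 → fail=19;  out {5}∪{0}={0,5}
  n16('caaba'): parent n15 fail=9; on 'a' 9→0 → fail=2;  out ∅∪∅=∅
  n17('caabaa'): parent n16 fail=2; on 'a' 2 → fail=3;  out {4}∪{6}={4,6}

Run:
i=0 'c': node 0→1  → match P0@[0:0]
i=1 'c': node 1→18  → match P0@[1:1]
i=2 'c': node 18→19  → match P0@[2:2]
i=3 'c': node 19→20  → match P0@[3:3],P5@[0:3]
i=4 'a': node 20→13 ·f
i=5 'a': node 13→14  → match P6@[4:5]
i=6 'a': node 14→3 ·f  → match P6@[5:6]
i=7 'b': node 3→9 ·f
i=8 'b': node 9→10
i=9 'b': node 10→10 ·f
i=10 'c': node 10→1 ·f  → match P0@[10:10]
i=11 'a': node 1→13
i=12 'a': node 13→14  → match P6@[11:12]
i=13 'a': node 14→3 ·f  → match P6@[12:13]
i=14 'c': node 3→4  → match P0@[14:14]
i=15 'a': node 4→5  → match P1@[12:15]
i=16 'b': node 5→9 ·f
i=17 'c': node 9→1 ·f  → match P0@[17:17]
i=18 'a': node 1→13
i=19 'a': node 13→14  → match P6@[18:19]
i=20 'b': node 14→15
i=21 'a': node 15→16
i=22 'a': node 16→17  → match P4@[17:22],P6@[21:22]
i=23 'c': node 17→4 ·f  → match P0@[23:23]
i=24 'a': node 4→5  → match P1@[21:24]
i=25 'a': node 5→14 ·f  → match P6@[24:25]
i=26 'c': node 14→4 ·f  → match P0@[26:26]
i=27 'a': node 4→5  → match P1@[24:27]
i=28 'a': node 5→14 ·f  → match P6@[27:28]
i=29 'c': node 14→4 ·f  → match P0@[29:29]
i=30 'b': node 4→9 ·f
i=31 'c': node 9→1 ·f  → match P0@[31:31]
i=32 'a': node 1→13
i=33 'a': node 13→14  → match P6@[32:33]
i=34 'a': node 14→3 ·f  → match P6@[33:34]
i=35 'a': node 3→3 ·f  → match P6@[34:35]
i=36 'c': node 3→4  → match P0@[36:36]
i=37 'a': node 4→5  → match P1@[34:37]
i=38 'a': node 5→14 ·f  → match P6@[37:38]
i=39 'c': node 14→4 ·f  → match P0@[39:39]
i=40 'c': node 4→7 ·f  → match P0@[40:40]

All matches (sorted): [[0,0],[1,0],[2,0],[3,0],[3,5],[5,6],[6,6],[10,0],[12,6],[13,6],[14,0],[15,1],[17,0],[19,6],[22,4],[22,6],[23,0],[24,1],[25,6],[26,0],[27,1],[28,6],[29,0],[31,0],[33,6],[34,6],[35,6],[36,0],[37,1],[38,6],[39,0],[40,0]]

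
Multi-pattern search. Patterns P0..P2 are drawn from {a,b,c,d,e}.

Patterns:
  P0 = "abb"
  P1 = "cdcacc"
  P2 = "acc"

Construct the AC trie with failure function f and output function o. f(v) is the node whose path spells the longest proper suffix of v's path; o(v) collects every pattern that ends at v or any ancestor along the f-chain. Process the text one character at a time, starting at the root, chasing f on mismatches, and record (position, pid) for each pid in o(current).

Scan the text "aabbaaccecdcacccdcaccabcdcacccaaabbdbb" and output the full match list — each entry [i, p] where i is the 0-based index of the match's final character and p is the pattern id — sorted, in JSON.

Construct AC machine:
Trie nodes:
  n0 'ε': a→1 c→4
  n1 'a': b→2 c→10
  n2 'ab': b→3
  n3 'abb': ·  ←P0
  n4 'c': d→5
  n5 'cd': c→6
  n6 'cdc': a→7
  n7 'cdca': c→8
  n8 'cdcac': c→9
  n9 'cdcacc': ·  ←P1
  n10 'ac': c→11
  n11 'acc': ·  ←P2

BFS fail/out derivation:
  fail(1) 'a': from fail(0)=0 chase 'a': 0 ⇒ 0;  out=∅∪out(0)=∅
  fail(4) 'c': from fail(0)=0 chase 'c': 0 ⇒ 0;  out=∅∪out(0)=∅
  fail(2) 'ab': from fail(1)=0 chase 'b': 0 ⇒ 0;  out=∅∪out(0)=∅
  fail(5) 'cd': from fail(4)=0 chase 'd': 0 ⇒ 0;  out=∅∪out(0)=∅
  fail(10) 'ac': from fail(1)=0 chase 'c': 0 ⇒ 4;  out=∅∪out(4)=∅
  fail(3) 'abb': from fail(2)=0 chase 'b': 0 ⇒ 0;  out={0}∪out(0)={0}
  fail(6) 'cdc': from fail(5)=0 chase 'c': 0 ⇒ 4;  out=∅∪out(4)=∅
  fail(11) 'acc': from fail(10)=4 chase 'c': 4→0 ⇒ 4;  out={2}∪out(4)={2}
  fail(7) 'cdca': from fail(6)=4 chase 'a': 4→0 ⇒ 1;  out=∅∪out(1)=∅
  fail(8) 'cdcac': from fail(7)=1 chase 'c': 1 ⇒ 10;  out=∅∪out(10)=∅
  fail(9) 'cdcacc': from fail(8)=10 chase 'c': 10 ⇒ 11;  out={1}∪out(11)={1,2}

Scan:
[0] read 'a'  n0⇒n1
[1] read 'a'  n1⇒n1 ·f
[2] read 'b'  n1⇒n2
[3] read 'b'  n2⇒n3  ** P0@[1:3]
[4] read 'a'  n3⇒n1 ·f
[5] read 'a'  n1⇒n1 ·f
[6] read 'c'  n1⇒n10
[7] read 'c'  n10⇒n11  ** P2@[5:7]
[8] read 'e'  n11⇒n0 ·f
[9] read 'c'  n0⇒n4
[10] read 'd'  n4⇒n5
[11] read 'c'  n5⇒n6
[12] read 'a'  n6⇒n7
[13] read 'c'  n7⇒n8
[14] read 'c'  n8⇒n9  ** P1@[9:14],P2@[12:14]
[15] read 'c'  n9⇒n4 ·f
[16] read 'd'  n4⇒n5
[17] read 'c'  n5⇒n6
[18] read 'a'  n6⇒n7
[19] read 'c'  n7⇒n8
[20] read 'c'  n8⇒n9  ** P1@[15:20],P2@[18:20]
[21] read 'a'  n9⇒n1 ·f
[22] read 'b'  n1⇒n2
[23] read 'c'  n2⇒n4 ·f
[24] read 'd'  n4⇒n5
[25] read 'c'  n5⇒n6
[26] read 'a'  n6⇒n7
[27] read 'c'  n7⇒n8
[28] read 'c'  n8⇒n9  ** P1@[23:28],P2@[26:28]
[29] read 'c'  n9⇒n4 ·f
[30] read 'a'  n4⇒n1 ·f
[31] read 'a'  n1⇒n1 ·f
[32] read 'a'  n1⇒n1 ·f
[33] read 'b'  n1⇒n2
[34] read 'b'  n2⇒n3  ** P0@[32:34]
[35] read 'd'  n3⇒n0 ·f
[36] read 'b'  n0⇒n0
[37] read 'b'  n0⇒n0

Result: [[3,0],[7,2],[14,1],[14,2],[20,1],[20,2],[28,1],[28,2],[34,0]]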